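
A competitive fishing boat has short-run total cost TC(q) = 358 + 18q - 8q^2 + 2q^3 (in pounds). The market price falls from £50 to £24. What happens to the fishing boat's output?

MC = 18 - 16q + 6q^2; the shutdown threshold is min AVC = £10 (at q = 2).
With P = £50 above the shutdown price, P = MC gives q = 4.
At P = £24 ≥ min AVC, set P = MC: q = 3. The firm stays open but cuts output.

Output falls from 4 to 3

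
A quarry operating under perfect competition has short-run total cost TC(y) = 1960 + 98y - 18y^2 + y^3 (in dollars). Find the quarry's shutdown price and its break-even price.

Shutdown price = min AVC. AVC = 98 - 18y + y^2, with vertex at y = 9 and minimum $17.
ATC = 1960/y + 98 - 18y + y^2. Setting dATC/dy = −1960/y^2 − 18 + 2y = 0 gives y = 14 (since 2·14^3 − 18·14^2 = 1960).
min ATC = 1960/14 + 98 − 18·14 + 14^2 = $182. That is the break-even price.
Between these two prices the firm operates at a loss; above $182 it earns a profit.

Shutdown price = $17; break-even price = $182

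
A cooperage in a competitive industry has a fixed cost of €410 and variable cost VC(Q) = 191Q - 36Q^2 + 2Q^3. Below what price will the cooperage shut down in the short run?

The shutdown price is the minimum of AVC. VC = 191Q - 36Q^2 + 2Q^3, so AVC = 191 - 36Q + 2Q^2.
At the minimum of AVC, MC = AVC. MC = 191 - 72Q + 6Q^2; setting MC = AVC gives 4Q^2 - 36Q = 0, so Q = 9. min AVC = 29.
So the shutdown price is €29.

€29 per unit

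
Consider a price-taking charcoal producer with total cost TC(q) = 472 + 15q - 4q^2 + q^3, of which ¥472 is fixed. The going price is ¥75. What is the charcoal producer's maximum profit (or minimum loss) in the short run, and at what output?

AVC = 15 - 4q + q^2 has its minimum ¥11 at q = 2; price ¥75 clears that bar, so the firm operates.
MC = 15 - 8q + 3q^2. Setting P = MC and taking the root on the rising branch gives q* = 6.
TR = 75·6 = 450. TC = 472 + 162 = 634. Profit = 450 − 634 = -¥184.
That loss of ¥184 beats the ¥472 the firm would lose by shutting down; producing recovers ¥288 of fixed cost.

Profit = -¥184 at q = 6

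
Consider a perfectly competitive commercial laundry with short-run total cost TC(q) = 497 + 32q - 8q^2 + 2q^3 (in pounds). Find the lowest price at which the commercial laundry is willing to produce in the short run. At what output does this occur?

The firm shuts down when price falls below the minimum of average variable cost. AVC = VC/q = 32 - 8q + 2q^2.
dAVC/dq = -8 + 4q = 0 gives q = 2. min AVC = 32 - 8·2 + 2·2^2 = 24.
The firm shuts down for any P below £24.

£24 per unit, at q = 2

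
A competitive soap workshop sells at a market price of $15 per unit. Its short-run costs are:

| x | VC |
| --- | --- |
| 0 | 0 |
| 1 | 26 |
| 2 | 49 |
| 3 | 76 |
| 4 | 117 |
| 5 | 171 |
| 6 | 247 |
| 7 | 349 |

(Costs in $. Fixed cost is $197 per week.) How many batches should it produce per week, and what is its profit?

x = 0 (shut down); profit = -$197

Compute π = P·x − TC at each output: x=0: -197; x=1: -208; x=2: -216; x=3: -228; x=4: -254; x=5: -293; x=6: -354; x=7: -441.
Profit is highest at x = 0. Equivalently, the lowest AVC in the table is 49/2 ≈ $24.50 at x = 2, and P = $15 falls below it — price never covers variable cost, so the firm shuts down and loses only its fixed cost.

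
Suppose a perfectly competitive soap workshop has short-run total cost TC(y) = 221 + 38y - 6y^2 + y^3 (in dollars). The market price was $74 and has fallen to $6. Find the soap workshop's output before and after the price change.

MC = 38 - 12y + 3y^2; the shutdown threshold is min AVC = $29 (at y = 3).
At P = $74 ≥ min AVC, set P = MC on the rising branch: y = 6.
At P = $6 < min AVC = $29, price no longer covers variable cost at any output, so the firm shuts down: y = 0.

Output falls from 6 to 0 (the firm shuts down)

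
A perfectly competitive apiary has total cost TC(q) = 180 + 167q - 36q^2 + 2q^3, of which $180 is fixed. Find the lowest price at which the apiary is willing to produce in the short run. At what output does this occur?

$5 per unit, at q = 9

The firm shuts down when price falls below the minimum of average variable cost. AVC = VC/q = 167 - 36q + 2q^2.
dAVC/dq = -36 + 4q = 0 gives q = 9. min AVC = 167 - 36·9 + 2·9^2 = 5.
So the shutdown price is $5.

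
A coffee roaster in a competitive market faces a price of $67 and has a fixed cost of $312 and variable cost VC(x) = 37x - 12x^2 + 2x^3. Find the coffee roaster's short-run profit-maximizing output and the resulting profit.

Profit = -$112 at x = 5

AVC = 37 - 12x + 2x^2; min AVC = $19 at x = 3. Since P = $67 ≥ min AVC, the firm produces.
MC = 37 - 24x + 6x^2. Setting P = MC and taking the root on the rising branch gives x* = 5.
TR = 67·5 = 335. TC = 312 + 135 = 447. Profit = 335 − 447 = -$112.
By producing, the firm covers all variable cost plus $200 of fixed cost; shutting down would lose the full $312.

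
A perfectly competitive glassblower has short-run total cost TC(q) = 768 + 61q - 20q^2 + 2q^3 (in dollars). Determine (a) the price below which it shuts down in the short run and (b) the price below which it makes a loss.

Shutdown price = min AVC. AVC = 61 - 20q + 2q^2, with vertex at q = 5 and minimum $11.
ATC = 768/q + 61 - 20q + 2q^2. Setting dATC/dq = −768/q^2 − 20 + 4q = 0 gives q = 8 (since 4·8^3 − 20·8^2 = 768).
min ATC = 768/8 + 61 − 20·8 + 2·8^2 = $125. That is the break-even price.
Between these two prices the firm operates at a loss; above $125 it earns a profit.

Shutdown price = $11; break-even price = $125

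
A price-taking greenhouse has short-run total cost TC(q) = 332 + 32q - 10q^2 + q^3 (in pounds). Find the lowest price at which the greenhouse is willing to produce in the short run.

£7 per unit

Short-run supply begins at min AVC. From VC = 32q - 10q^2 + q^3, AVC = 32 - 10q + q^2.
dAVC/dq = -10 + 2q = 0 gives q = 5. min AVC = 32 - 10·5 + 5^2 = 7.
So the shutdown price is £7.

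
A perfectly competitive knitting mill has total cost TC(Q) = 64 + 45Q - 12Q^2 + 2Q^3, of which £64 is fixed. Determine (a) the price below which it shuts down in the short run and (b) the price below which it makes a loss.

Shutdown price = £27; break-even price = £45

AVC = 45 - 12Q + 2Q^2; minimized at Q = 3, giving min AVC = £27. That is the shutdown price.
ATC = 64/Q + 45 - 12Q + 2Q^2. Setting dATC/dQ = −64/Q^2 − 12 + 4Q = 0 gives Q = 4 (since 4·4^3 − 12·4^2 = 64).
min ATC = 64/4 + 45 − 12·4 + 2·4^2 = £45. That is the break-even price.
Between these two prices the firm operates at a loss; above £45 it earns a profit.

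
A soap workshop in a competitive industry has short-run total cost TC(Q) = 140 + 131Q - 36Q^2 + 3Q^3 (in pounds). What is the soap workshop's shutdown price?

£23 per unit

The shutdown price is the minimum of AVC. VC = 131Q - 36Q^2 + 3Q^3, so AVC = 131 - 36Q + 3Q^2.
At the minimum of AVC, MC = AVC. MC = 131 - 72Q + 9Q^2; setting MC = AVC gives 6Q^2 - 36Q = 0, so Q = 6. min AVC = 23.
The firm shuts down for any P below £23.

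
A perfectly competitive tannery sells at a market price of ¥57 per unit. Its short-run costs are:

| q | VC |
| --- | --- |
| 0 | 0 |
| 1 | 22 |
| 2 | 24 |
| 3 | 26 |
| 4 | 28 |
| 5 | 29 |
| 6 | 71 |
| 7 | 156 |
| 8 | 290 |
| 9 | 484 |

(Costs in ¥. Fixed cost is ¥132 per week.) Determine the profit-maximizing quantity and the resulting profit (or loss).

q = 6; profit = ¥139

Compute π = P·q − TC at each output: q=0: -132; q=1: -97; q=2: -42; q=3: 13; q=4: 68; q=5: 124; q=6: 139; q=7: 111; q=8: 34; q=9: -103.
Profit is maximized at q = 6. AVC there is 71/6 = ¥11.83 ≤ P, so producing beats shutting down (which would give -¥132).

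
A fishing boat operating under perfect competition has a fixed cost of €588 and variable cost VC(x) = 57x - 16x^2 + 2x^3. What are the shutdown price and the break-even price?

Shutdown price = min AVC. AVC = 57 - 16x + 2x^2, with vertex at x = 4 and minimum €25.
ATC = 588/x + 57 - 16x + 2x^2. Setting dATC/dx = −588/x^2 − 16 + 4x = 0 gives x = 7 (since 4·7^3 − 16·7^2 = 588).
min ATC = 588/7 + 57 − 16·7 + 2·7^2 = €127. That is the break-even price.
Between these two prices the firm operates at a loss; above €127 it earns a profit.

Shutdown price = €25; break-even price = €127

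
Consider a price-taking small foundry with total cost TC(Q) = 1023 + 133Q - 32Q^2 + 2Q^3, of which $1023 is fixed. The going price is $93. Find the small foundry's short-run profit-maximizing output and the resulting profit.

AVC = 133 - 32Q + 2Q^2; min AVC = $5 at Q = 8. Since P = $93 ≥ min AVC, the firm produces.
With MC = 133 - 64Q + 6Q^2, P = MC on the upward-sloping part at Q* = 10.
TR = 93·10 = 930. TC = 1023 + 130 = 1153. Profit = 930 − 1153 = -$223.
Shutting down would mean losing the fixed cost of $1023, so operating at a loss of $223 is better by $800.

Profit = -$223 at Q = 10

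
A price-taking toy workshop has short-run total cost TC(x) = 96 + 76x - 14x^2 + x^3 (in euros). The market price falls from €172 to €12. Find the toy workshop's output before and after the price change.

Output falls from 12 to 0 (the firm shuts down)

AVC = 76 - 14x + x^2, minimized at x = 7 where min AVC = €27. MC = 76 - 28x + 3x^2.
With P = €172 above the shutdown price, P = MC gives x = 12.
At P = €12 < min AVC = €27, price no longer covers variable cost at any output, so the firm shuts down: x = 0.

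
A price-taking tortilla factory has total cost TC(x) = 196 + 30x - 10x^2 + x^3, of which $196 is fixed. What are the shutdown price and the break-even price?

Shutdown price = min AVC. AVC = 30 - 10x + x^2, with vertex at x = 5 and minimum $5.
ATC = 196/x + 30 - 10x + x^2. Setting dATC/dx = −196/x^2 − 10 + 2x = 0 gives x = 7 (since 2·7^3 − 10·7^2 = 196).
min ATC = 196/7 + 30 − 10·7 + 7^2 = $37. That is the break-even price.
For $5 ≤ P < $37 the firm produces at a loss; below $5 it shuts down.

Shutdown price = $5; break-even price = $37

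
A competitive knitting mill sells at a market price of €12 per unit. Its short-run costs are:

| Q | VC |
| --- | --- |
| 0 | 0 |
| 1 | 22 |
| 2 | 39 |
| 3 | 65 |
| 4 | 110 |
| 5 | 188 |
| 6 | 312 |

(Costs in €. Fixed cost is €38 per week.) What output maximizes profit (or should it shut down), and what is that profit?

Profit at each row (π = 12Q − TC): Q=0: -38; Q=1: -48; Q=2: -53; Q=3: -67; Q=4: -100; Q=5: -166; Q=6: -278.
Profit is highest at Q = 0. Equivalently, the lowest AVC in the table is 39/2 ≈ €19.50 at Q = 2, and P = €12 falls below it — price never covers variable cost, so the firm shuts down and loses only its fixed cost.

Q = 0 (shut down); profit = -€38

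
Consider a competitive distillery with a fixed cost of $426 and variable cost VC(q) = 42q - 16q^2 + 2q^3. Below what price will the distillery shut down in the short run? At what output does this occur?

The firm shuts down when price falls below the minimum of average variable cost. AVC = VC/q = 42 - 16q + 2q^2.
dAVC/dq = -16 + 4q = 0 gives q = 4. min AVC = 42 - 16·4 + 2·4^2 = 10.
The firm shuts down for any P below $10.

$10 per unit, at q = 4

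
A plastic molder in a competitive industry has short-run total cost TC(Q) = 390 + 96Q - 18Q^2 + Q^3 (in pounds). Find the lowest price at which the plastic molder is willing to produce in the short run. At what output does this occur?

Short-run supply begins at min AVC. From VC = 96Q - 18Q^2 + Q^3, AVC = 96 - 18Q + Q^2.
dAVC/dQ = -18 + 2Q = 0 gives Q = 9. min AVC = 96 - 18·9 + 9^2 = 15.
For P < £15 the firm produces nothing.

£15 per unit, at Q = 9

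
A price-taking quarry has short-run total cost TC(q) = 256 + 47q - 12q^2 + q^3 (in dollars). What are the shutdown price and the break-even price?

Shutdown price = min AVC. AVC = 47 - 12q + q^2, with vertex at q = 6 and minimum $11.
ATC = 256/q + 47 - 12q + q^2. Setting dATC/dq = −256/q^2 − 12 + 2q = 0 gives q = 8 (since 2·8^3 − 12·8^2 = 256).
min ATC = 256/8 + 47 − 12·8 + 8^2 = $47. That is the break-even price.
For $11 ≤ P < $47 the firm produces at a loss; below $11 it shuts down.

Shutdown price = $11; break-even price = $47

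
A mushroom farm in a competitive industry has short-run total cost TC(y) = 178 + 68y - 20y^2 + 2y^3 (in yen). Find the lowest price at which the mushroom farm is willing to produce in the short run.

The shutdown price is the minimum of AVC. VC = 68y - 20y^2 + 2y^3, so AVC = 68 - 20y + 2y^2.
dAVC/dy = -20 + 4y = 0 gives y = 5. min AVC = 68 - 20·5 + 2·5^2 = 18.
So the shutdown price is ¥18.

¥18 per unit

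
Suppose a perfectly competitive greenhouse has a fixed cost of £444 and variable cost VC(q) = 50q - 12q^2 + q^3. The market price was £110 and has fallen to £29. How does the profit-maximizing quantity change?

Output falls from 10 to 7

AVC = 50 - 12q + q^2, minimized at q = 6 where min AVC = £14. MC = 50 - 24q + 3q^2.
At P = £110 ≥ min AVC, set P = MC on the rising branch: q = 10.
At P = £29 ≥ min AVC, set P = MC: q = 7. The firm stays open but cuts output.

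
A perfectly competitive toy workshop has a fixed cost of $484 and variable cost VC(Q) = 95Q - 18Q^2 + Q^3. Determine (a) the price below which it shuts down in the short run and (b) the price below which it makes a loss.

Shutdown price = min AVC. AVC = 95 - 18Q + Q^2, with vertex at Q = 9 and minimum $14.
ATC = 484/Q + 95 - 18Q + Q^2. Setting dATC/dQ = −484/Q^2 − 18 + 2Q = 0 gives Q = 11 (since 2·11^3 − 18·11^2 = 484).
min ATC = 484/11 + 95 − 18·11 + 11^2 = $62. That is the break-even price.
For $14 ≤ P < $62 the firm produces at a loss; below $14 it shuts down.

Shutdown price = $14; break-even price = $62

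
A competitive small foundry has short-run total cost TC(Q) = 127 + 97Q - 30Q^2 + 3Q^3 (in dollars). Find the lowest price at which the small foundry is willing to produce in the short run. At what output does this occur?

$22 per unit, at Q = 5

The firm shuts down when price falls below the minimum of average variable cost. AVC = VC/Q = 97 - 30Q + 3Q^2.
dAVC/dQ = -30 + 6Q = 0 gives Q = 5. min AVC = 97 - 30·5 + 3·5^2 = 22.
The firm shuts down for any P below $22.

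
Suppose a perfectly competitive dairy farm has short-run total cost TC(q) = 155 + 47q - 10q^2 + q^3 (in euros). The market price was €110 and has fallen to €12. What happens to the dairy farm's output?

Output falls from 9 to 0 (the firm shuts down)

MC = 47 - 20q + 3q^2; the shutdown threshold is min AVC = €22 (at q = 5).
At P = €110 ≥ min AVC, set P = MC on the rising branch: q = 9.
At P = €12 < min AVC = €22, price no longer covers variable cost at any output, so the firm shuts down: q = 0.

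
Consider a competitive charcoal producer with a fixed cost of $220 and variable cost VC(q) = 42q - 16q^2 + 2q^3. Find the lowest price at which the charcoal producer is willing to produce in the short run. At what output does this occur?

The firm shuts down when price falls below the minimum of average variable cost. AVC = VC/q = 42 - 16q + 2q^2.
At the minimum of AVC, MC = AVC. MC = 42 - 32q + 6q^2; setting MC = AVC gives 4q^2 - 16q = 0, so q = 4. min AVC = 10.
For P < $10 the firm produces nothing.

$10 per unit, at q = 4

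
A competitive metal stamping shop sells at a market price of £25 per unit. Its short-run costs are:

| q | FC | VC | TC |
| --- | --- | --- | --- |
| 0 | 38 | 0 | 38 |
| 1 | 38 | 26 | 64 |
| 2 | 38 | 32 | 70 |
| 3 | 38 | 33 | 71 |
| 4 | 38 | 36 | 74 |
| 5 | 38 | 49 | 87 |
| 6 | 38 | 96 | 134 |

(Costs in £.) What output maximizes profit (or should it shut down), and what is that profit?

Compute π = P·q − TC at each output: q=0: -38; q=1: -39; q=2: -20; q=3: 4; q=4: 26; q=5: 38; q=6: 16.
Profit is maximized at q = 5. AVC there is 49/5 = £9.80 ≤ P, so producing beats shutting down (which would give -£38).

q = 5; profit = £38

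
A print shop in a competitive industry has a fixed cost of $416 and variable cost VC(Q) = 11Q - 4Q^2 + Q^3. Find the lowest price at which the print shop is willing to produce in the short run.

$7 per unit

The shutdown price is the minimum of AVC. VC = 11Q - 4Q^2 + Q^3, so AVC = 11 - 4Q + Q^2.
dAVC/dQ = -4 + 2Q = 0 gives Q = 2. min AVC = 11 - 4·2 + 2^2 = 7.
The firm shuts down for any P below $7.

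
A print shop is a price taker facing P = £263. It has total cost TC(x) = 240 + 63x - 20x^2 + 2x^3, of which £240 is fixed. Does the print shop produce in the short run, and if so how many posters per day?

Produce at x = 10

From TC, MC = TC'(x) = 63 - 40x + 6x^2 and AVC = VC/x = 63 - 20x + 2x^2.
The AVC parabola has its vertex at x = 20/4 = 5, where AVC = 63 - 20·5 + 2·5^2 = £13.
Since P = £263 ≥ min AVC = £13, price covers variable cost and the firm should produce.
Solving P = MC: -200 - 40x + 6x^2 = 0 ⇒ x = -10/3 or 10. On the upward-sloping branch, x* = 10.
Check: AVC at x = 10 is £63 ≤ P, so revenue covers variable cost.
Profit = P·x − TC = 263·10 − 870 = £1760.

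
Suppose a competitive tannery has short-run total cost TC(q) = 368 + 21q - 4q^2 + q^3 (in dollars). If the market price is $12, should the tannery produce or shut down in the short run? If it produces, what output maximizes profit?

Strip out fixed cost: VC = 21q - 4q^2 + q^3. Then AVC = 21 - 4q + q^2 and MC = 21 - 8q + 3q^2.
The AVC parabola has its vertex at q = 4/2 = 2, where AVC = 21 - 4·2 + 2^2 = $17.
With P < min AVC ($12 < $17), every unit sold adds to the loss.
Best response: produce nothing and absorb the $368 fixed cost.

Shut down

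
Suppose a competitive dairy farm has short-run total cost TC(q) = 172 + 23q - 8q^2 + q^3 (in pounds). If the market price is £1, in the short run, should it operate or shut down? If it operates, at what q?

Shut down

Variable cost is VC = 23q - 8q^2 + q^3, so AVC = VC/q = 23 - 8q + q^2 and MC = dTC/dq = 23 - 16q + 3q^2.
The AVC parabola has its vertex at q = 8/2 = 4, where AVC = 23 - 8·4 + 4^2 = £7.
With P < min AVC (£1 < £7), every unit sold adds to the loss.
Best response: produce nothing and absorb the £172 fixed cost.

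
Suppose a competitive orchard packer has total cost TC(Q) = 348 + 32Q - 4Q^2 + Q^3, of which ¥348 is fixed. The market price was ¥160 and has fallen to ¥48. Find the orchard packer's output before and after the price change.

MC = 32 - 8Q + 3Q^2; the shutdown threshold is min AVC = ¥28 (at Q = 2).
At P = ¥160 ≥ min AVC, set P = MC on the rising branch: Q = 8.
At P = ¥48 ≥ min AVC, set P = MC: Q = 4. The firm stays open but cuts output.

Output falls from 8 to 4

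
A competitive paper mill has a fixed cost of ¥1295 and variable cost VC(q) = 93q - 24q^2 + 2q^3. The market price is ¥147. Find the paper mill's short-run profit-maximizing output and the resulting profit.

AVC = 93 - 24q + 2q^2; min AVC = ¥21 at q = 6. Since P = ¥147 ≥ min AVC, the firm produces.
With MC = 93 - 48q + 6q^2, P = MC on the upward-sloping part at q* = 9.
TR = 147·9 = 1323. TC = 1295 + 351 = 1646. Profit = 1323 − 1646 = -¥323.
By producing, the firm covers all variable cost plus ¥972 of fixed cost; shutting down would lose the full ¥1295.

Profit = -¥323 at q = 9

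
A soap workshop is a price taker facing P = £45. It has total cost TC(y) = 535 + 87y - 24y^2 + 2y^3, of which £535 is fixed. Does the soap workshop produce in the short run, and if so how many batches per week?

From TC, MC = TC'(y) = 87 - 48y + 6y^2 and AVC = VC/y = 87 - 24y + 2y^2.
AVC is minimized where dAVC/dy = -24 + 4y = 0, at y = 6; min AVC = 87 - 24·6 + 2·6^2 = £15.
P = £45 exceeds min AVC = £15, so the firm stays open.
P = MC gives 42 - 48y + 6y^2 = 0, with roots 1 and 7. Take the larger (rising MC): y* = 7.
Check: AVC at y = 7 is £17 ≤ P, so revenue covers variable cost.
Profit = P·y − TC = 45·7 − 654 = -£339, a loss, but smaller than the £535 fixed cost the firm would lose by shutting down.

Produce at y = 7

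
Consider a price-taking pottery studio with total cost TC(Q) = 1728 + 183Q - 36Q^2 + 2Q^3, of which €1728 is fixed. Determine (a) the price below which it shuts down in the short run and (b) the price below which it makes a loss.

AVC = 183 - 36Q + 2Q^2; minimized at Q = 9, giving min AVC = €21. That is the shutdown price.
ATC = 1728/Q + 183 - 36Q + 2Q^2. Setting dATC/dQ = −1728/Q^2 − 36 + 4Q = 0 gives Q = 12 (since 4·12^3 − 36·12^2 = 1728).
min ATC = 1728/12 + 183 − 36·12 + 2·12^2 = €183. That is the break-even price.
Between these two prices the firm operates at a loss; above €183 it earns a profit.

Shutdown price = €21; break-even price = €183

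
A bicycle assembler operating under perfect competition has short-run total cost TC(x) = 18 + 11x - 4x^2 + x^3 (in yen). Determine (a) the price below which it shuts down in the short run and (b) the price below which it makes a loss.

Shutdown price = ¥7; break-even price = ¥14

Shutdown price = min AVC. AVC = 11 - 4x + x^2, with vertex at x = 2 and minimum ¥7.
ATC = 18/x + 11 - 4x + x^2. Setting dATC/dx = −18/x^2 − 4 + 2x = 0 gives x = 3 (since 2·3^3 − 4·3^2 = 18).
min ATC = 18/3 + 11 − 4·3 + 3^2 = ¥14. That is the break-even price.
For ¥7 ≤ P < ¥14 the firm produces at a loss; below ¥7 it shuts down.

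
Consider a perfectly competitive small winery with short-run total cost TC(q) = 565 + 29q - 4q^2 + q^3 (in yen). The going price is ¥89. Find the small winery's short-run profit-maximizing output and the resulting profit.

AVC = 29 - 4q + q^2 has its minimum ¥25 at q = 2; price ¥89 clears that bar, so the firm operates.
MC = 29 - 8q + 3q^2. Setting P = MC and taking the root on the rising branch gives q* = 6.
TR = 89·6 = 534. TC = 565 + 246 = 811. Profit = 534 − 811 = -¥277.
Shutting down would mean losing the fixed cost of ¥565, so operating at a loss of ¥277 is better by ¥288.

Profit = -¥277 at q = 6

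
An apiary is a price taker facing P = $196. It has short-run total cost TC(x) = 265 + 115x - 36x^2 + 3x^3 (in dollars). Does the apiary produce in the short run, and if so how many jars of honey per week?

Produce at x = 9

Strip out fixed cost: VC = 115x - 36x^2 + 3x^3. Then AVC = 115 - 36x + 3x^2 and MC = 115 - 72x + 9x^2.
AVC hits its minimum where MC = AVC, at x = 6, giving min AVC = 115 - 36·6 + 3·6^2 = $7.
Since P = $196 ≥ min AVC = $7, price covers variable cost and the firm should produce.
Solving P = MC: -81 - 72x + 9x^2 = 0 ⇒ x = -1 or 9. On the upward-sloping branch, x* = 9.
Check: AVC at x = 9 is $34 ≤ P, so revenue covers variable cost.
Profit = P·x − TC = 196·9 − 571 = $1193.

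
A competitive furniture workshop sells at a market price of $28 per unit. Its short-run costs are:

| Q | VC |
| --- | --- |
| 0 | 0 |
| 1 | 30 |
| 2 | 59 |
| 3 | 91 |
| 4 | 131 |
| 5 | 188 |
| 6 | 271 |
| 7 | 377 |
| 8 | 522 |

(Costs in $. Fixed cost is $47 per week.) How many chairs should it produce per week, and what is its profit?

Q = 0 (shut down); profit = -$47

Tabulate TR − TC: Q=0: -47; Q=1: -49; Q=2: -50; Q=3: -54; Q=4: -66; Q=5: -95; Q=6: -150; Q=7: -228; Q=8: -345.
Profit is highest at Q = 0. Equivalently, the lowest AVC in the table is 59/2 ≈ $29.50 at Q = 2, and P = $28 falls below it — price never covers variable cost, so the firm shuts down and loses only its fixed cost.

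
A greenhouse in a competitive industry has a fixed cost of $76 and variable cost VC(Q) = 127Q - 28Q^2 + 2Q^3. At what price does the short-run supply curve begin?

$29 per unit

Short-run supply begins at min AVC. From VC = 127Q - 28Q^2 + 2Q^3, AVC = 127 - 28Q + 2Q^2.
At the minimum of AVC, MC = AVC. MC = 127 - 56Q + 6Q^2; setting MC = AVC gives 4Q^2 - 28Q = 0, so Q = 7. min AVC = 29.
The firm shuts down for any P below $29.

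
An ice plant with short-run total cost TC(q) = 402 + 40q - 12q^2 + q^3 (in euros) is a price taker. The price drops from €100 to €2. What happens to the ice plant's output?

Output falls from 10 to 0 (the firm shuts down)

MC = 40 - 24q + 3q^2; the shutdown threshold is min AVC = €4 (at q = 6).
With P = €100 above the shutdown price, P = MC gives q = 10.
At P = €2 < min AVC = €4, price no longer covers variable cost at any output, so the firm shuts down: q = 0.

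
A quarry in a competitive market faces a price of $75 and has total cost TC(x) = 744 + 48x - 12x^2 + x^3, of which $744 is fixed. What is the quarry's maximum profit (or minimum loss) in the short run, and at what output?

Profit = -$258 at x = 9

AVC = 48 - 12x + x^2; min AVC = $12 at x = 6. Since P = $75 ≥ min AVC, the firm produces.
With MC = 48 - 24x + 3x^2, P = MC on the upward-sloping part at x* = 9.
TR = 75·9 = 675. TC = 744 + 189 = 933. Profit = 675 − 933 = -$258.
By producing, the firm covers all variable cost plus $486 of fixed cost; shutting down would lose the full $744.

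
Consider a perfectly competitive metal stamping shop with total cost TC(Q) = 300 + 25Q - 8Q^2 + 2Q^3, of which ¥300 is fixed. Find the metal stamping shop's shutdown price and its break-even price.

AVC = 25 - 8Q + 2Q^2; minimized at Q = 2, giving min AVC = ¥17. That is the shutdown price.
ATC = 300/Q + 25 - 8Q + 2Q^2. Setting dATC/dQ = −300/Q^2 − 8 + 4Q = 0 gives Q = 5 (since 4·5^3 − 8·5^2 = 300).
min ATC = 300/5 + 25 − 8·5 + 2·5^2 = ¥95. That is the break-even price.
For ¥17 ≤ P < ¥95 the firm produces at a loss; below ¥17 it shuts down.

Shutdown price = ¥17; break-even price = ¥95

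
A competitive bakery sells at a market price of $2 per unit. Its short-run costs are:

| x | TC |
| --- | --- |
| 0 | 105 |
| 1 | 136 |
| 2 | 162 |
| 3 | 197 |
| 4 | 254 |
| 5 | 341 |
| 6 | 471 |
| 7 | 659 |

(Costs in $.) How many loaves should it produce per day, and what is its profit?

x = 0 (shut down); profit = -$105

Profit at each row (π = 2x − TC): x=0: -105; x=1: -134; x=2: -158; x=3: -191; x=4: -246; x=5: -331; x=6: -459; x=7: -645.
Profit is highest at x = 0. Equivalently, the lowest AVC in the table is 57/2 ≈ $28.50 at x = 2, and P = $2 falls below it — price never covers variable cost, so the firm shuts down and loses only its fixed cost.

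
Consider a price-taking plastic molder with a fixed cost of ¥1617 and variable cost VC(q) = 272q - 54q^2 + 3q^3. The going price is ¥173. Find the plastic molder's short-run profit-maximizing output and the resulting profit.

Profit = -¥165 at q = 11

AVC = 272 - 54q + 3q^2 has its minimum ¥29 at q = 9; price ¥173 clears that bar, so the firm operates.
MC = 272 - 108q + 9q^2. Setting P = MC and taking the root on the rising branch gives q* = 11.
TR = 173·11 = 1903. TC = 1617 + 451 = 2068. Profit = 1903 − 2068 = -¥165.
That loss of ¥165 beats the ¥1617 the firm would lose by shutting down; producing recovers ¥1452 of fixed cost.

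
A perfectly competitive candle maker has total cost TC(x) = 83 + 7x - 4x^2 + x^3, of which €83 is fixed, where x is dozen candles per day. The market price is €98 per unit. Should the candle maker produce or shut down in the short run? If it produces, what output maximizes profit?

Strip out fixed cost: VC = 7x - 4x^2 + x^3. Then AVC = 7 - 4x + x^2 and MC = 7 - 8x + 3x^2.
The AVC parabola has its vertex at x = 4/2 = 2, where AVC = 7 - 4·2 + 2^2 = €3.
Because €98 ≥ €3, revenue can cover variable cost; the firm operates.
P = MC gives -91 - 8x + 3x^2 = 0, with roots -13/3 and 7. Take the larger (rising MC): x* = 7.
Check: AVC at x = 7 is €28 ≤ P, so revenue covers variable cost.
Profit = P·x − TC = 98·7 − 279 = €407.

Produce at x = 7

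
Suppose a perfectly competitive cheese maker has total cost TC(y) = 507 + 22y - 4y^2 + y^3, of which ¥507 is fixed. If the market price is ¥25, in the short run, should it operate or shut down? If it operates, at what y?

Variable cost is VC = 22y - 4y^2 + y^3, so AVC = VC/y = 22 - 4y + y^2 and MC = dTC/dy = 22 - 8y + 3y^2.
The AVC parabola has its vertex at y = 4/2 = 2, where AVC = 22 - 4·2 + 2^2 = ¥18.
Because ¥25 ≥ ¥18, revenue can cover variable cost; the firm operates.
Set P = MC: 25 = 22 - 8y + 3y^2 → -3 - 8y + 3y^2 = 0. The roots are y = -1/3 and y = 3; the profit-maximizing output is on the rising part of MC, so y* = 3.
Check: AVC at y = 3 is ¥19 ≤ P, so revenue covers variable cost.
Profit = P·y − TC = 25·3 − 564 = -¥489, a loss, but smaller than the ¥507 fixed cost the firm would lose by shutting down.

Produce at y = 3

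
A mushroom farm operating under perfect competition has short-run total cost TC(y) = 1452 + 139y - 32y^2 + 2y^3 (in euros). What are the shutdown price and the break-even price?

AVC = 139 - 32y + 2y^2; minimized at y = 8, giving min AVC = €11. That is the shutdown price.
ATC = 1452/y + 139 - 32y + 2y^2. Setting dATC/dy = −1452/y^2 − 32 + 4y = 0 gives y = 11 (since 4·11^3 − 32·11^2 = 1452).
min ATC = 1452/11 + 139 − 32·11 + 2·11^2 = €161. That is the break-even price.
Between these two prices the firm operates at a loss; above €161 it earns a profit.

Shutdown price = €11; break-even price = €161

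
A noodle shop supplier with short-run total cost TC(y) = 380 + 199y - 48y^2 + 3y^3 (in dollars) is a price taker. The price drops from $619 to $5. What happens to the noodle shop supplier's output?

AVC = 199 - 48y + 3y^2, minimized at y = 8 where min AVC = $7. MC = 199 - 96y + 9y^2.
At P = $619 ≥ min AVC, set P = MC on the rising branch: y = 14.
At P = $5 < min AVC = $7, price no longer covers variable cost at any output, so the firm shuts down: y = 0.

Output falls from 14 to 0 (the firm shuts down)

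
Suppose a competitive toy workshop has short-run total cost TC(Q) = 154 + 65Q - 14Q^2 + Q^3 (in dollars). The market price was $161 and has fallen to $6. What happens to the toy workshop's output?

Output falls from 12 to 0 (the firm shuts down)

AVC = 65 - 14Q + Q^2, minimized at Q = 7 where min AVC = $16. MC = 65 - 28Q + 3Q^2.
At P = $161 ≥ min AVC, set P = MC on the rising branch: Q = 12.
At P = $6 < min AVC = $16, price no longer covers variable cost at any output, so the firm shuts down: Q = 0.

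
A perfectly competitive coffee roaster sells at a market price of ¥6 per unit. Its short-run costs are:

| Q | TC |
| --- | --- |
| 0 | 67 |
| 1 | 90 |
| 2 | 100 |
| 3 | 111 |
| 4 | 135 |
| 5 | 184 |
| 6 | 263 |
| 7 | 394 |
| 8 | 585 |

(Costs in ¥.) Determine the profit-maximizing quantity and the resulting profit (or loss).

Q = 0 (shut down); profit = -¥67

Tabulate TR − TC: Q=0: -67; Q=1: -84; Q=2: -88; Q=3: -93; Q=4: -111; Q=5: -154; Q=6: -227; Q=7: -352; Q=8: -537.
Profit is highest at Q = 0. Equivalently, the lowest AVC in the table is 44/3 ≈ ¥14.67 at Q = 3, and P = ¥6 falls below it — price never covers variable cost, so the firm shuts down and loses only its fixed cost.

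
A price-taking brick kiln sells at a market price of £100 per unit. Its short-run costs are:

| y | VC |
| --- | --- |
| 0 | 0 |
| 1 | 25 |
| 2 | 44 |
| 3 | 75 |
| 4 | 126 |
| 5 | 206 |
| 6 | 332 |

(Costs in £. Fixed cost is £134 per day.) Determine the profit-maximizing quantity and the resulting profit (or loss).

Tabulate TR − TC: y=0: -134; y=1: -59; y=2: 22; y=3: 91; y=4: 140; y=5: 160; y=6: 134.
Profit is maximized at y = 5. AVC there is 206/5 = £41.20 ≤ P, so producing beats shutting down (which would give -£134).

y = 5; profit = £160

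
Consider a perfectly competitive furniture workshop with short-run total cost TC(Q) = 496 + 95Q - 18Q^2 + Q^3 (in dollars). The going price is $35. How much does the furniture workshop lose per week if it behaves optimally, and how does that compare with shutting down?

Profit = -$296 at Q = 10

AVC = 95 - 18Q + Q^2; min AVC = $14 at Q = 9. Since P = $35 ≥ min AVC, the firm produces.
MC = 95 - 36Q + 3Q^2. Setting P = MC and taking the root on the rising branch gives Q* = 10.
TR = 35·10 = 350. TC = 496 + 150 = 646. Profit = 350 − 646 = -$296.
Shutting down would mean losing the fixed cost of $496, so operating at a loss of $296 is better by $200.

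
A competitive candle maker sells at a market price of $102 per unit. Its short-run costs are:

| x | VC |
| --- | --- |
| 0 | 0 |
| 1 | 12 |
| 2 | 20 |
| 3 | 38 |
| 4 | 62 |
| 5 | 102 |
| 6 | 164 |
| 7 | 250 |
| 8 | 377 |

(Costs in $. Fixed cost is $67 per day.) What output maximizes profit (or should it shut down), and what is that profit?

x = 7; profit = $397

Compute π = P·x − TC at each output: x=0: -67; x=1: 23; x=2: 117; x=3: 201; x=4: 279; x=5: 341; x=6: 381; x=7: 397; x=8: 372.
Profit is maximized at x = 7. AVC there is 250/7 = $35.71 ≤ P, so producing beats shutting down (which would give -$67).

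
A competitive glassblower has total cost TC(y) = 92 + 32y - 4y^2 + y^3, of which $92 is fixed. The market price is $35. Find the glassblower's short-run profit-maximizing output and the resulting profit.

AVC = 32 - 4y + y^2; min AVC = $28 at y = 2. Since P = $35 ≥ min AVC, the firm produces.
With MC = 32 - 8y + 3y^2, P = MC on the upward-sloping part at y* = 3.
TR = 35·3 = 105. TC = 92 + 87 = 179. Profit = 105 − 179 = -$74.
By producing, the firm covers all variable cost plus $18 of fixed cost; shutting down would lose the full $92.

Profit = -$74 at y = 3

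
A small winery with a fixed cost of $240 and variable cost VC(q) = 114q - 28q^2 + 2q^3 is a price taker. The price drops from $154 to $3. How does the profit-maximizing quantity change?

Output falls from 10 to 0 (the firm shuts down)

MC = 114 - 56q + 6q^2; the shutdown threshold is min AVC = $16 (at q = 7).
At P = $154 ≥ min AVC, set P = MC on the rising branch: q = 10.
At P = $3 < min AVC = $16, price no longer covers variable cost at any output, so the firm shuts down: q = 0.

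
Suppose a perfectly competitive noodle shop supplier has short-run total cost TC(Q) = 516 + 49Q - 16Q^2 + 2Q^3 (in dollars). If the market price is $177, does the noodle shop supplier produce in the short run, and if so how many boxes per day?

From TC, MC = TC'(Q) = 49 - 32Q + 6Q^2 and AVC = VC/Q = 49 - 16Q + 2Q^2.
The AVC parabola has its vertex at Q = 16/4 = 4, where AVC = 49 - 16·4 + 2·4^2 = $17.
P = $177 exceeds min AVC = $17, so the firm stays open.
Solving P = MC: -128 - 32Q + 6Q^2 = 0 ⇒ Q = -8/3 or 8. On the upward-sloping branch, Q* = 8.
Check: AVC at Q = 8 is $49 ≤ P, so revenue covers variable cost.
Profit = P·Q − TC = 177·8 − 908 = $508.

Produce at Q = 8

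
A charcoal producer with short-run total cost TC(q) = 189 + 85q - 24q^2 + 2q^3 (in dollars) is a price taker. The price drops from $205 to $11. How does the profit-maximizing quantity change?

Output falls from 10 to 0 (the firm shuts down)

MC = 85 - 48q + 6q^2; the shutdown threshold is min AVC = $13 (at q = 6).
At P = $205 ≥ min AVC, set P = MC on the rising branch: q = 10.
At P = $11 < min AVC = $13, price no longer covers variable cost at any output, so the firm shuts down: q = 0.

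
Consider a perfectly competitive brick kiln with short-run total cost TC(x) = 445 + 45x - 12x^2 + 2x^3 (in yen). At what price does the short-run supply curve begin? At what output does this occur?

The firm shuts down when price falls below the minimum of average variable cost. AVC = VC/x = 45 - 12x + 2x^2.
At the minimum of AVC, MC = AVC. MC = 45 - 24x + 6x^2; setting MC = AVC gives 4x^2 - 12x = 0, so x = 3. min AVC = 27.
The firm shuts down for any P below ¥27.

¥27 per unit, at x = 3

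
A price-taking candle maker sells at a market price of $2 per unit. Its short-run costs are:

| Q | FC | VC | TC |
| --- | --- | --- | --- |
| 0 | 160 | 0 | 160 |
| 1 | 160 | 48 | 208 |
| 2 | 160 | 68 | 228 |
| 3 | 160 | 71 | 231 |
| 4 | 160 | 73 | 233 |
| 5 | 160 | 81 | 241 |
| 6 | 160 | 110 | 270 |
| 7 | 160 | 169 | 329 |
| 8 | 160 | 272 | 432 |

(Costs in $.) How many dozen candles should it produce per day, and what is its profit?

Q = 0 (shut down); profit = -$160

Profit at each row (π = 2Q − TC): Q=0: -160; Q=1: -206; Q=2: -224; Q=3: -225; Q=4: -225; Q=5: -231; Q=6: -258; Q=7: -315; Q=8: -416.
Profit is highest at Q = 0. Equivalently, the lowest AVC in the table is 81/5 ≈ $16.20 at Q = 5, and P = $2 falls below it — price never covers variable cost, so the firm shuts down and loses only its fixed cost.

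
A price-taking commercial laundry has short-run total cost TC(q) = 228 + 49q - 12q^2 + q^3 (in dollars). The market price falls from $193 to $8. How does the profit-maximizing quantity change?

Output falls from 12 to 0 (the firm shuts down)

MC = 49 - 24q + 3q^2; the shutdown threshold is min AVC = $13 (at q = 6).
At P = $193 ≥ min AVC, set P = MC on the rising branch: q = 12.
At P = $8 < min AVC = $13, price no longer covers variable cost at any output, so the firm shuts down: q = 0.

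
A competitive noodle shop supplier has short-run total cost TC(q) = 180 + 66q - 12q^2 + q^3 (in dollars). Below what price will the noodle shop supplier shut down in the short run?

$30 per unit

Short-run supply begins at min AVC. From VC = 66q - 12q^2 + q^3, AVC = 66 - 12q + q^2.
At the minimum of AVC, MC = AVC. MC = 66 - 24q + 3q^2; setting MC = AVC gives 2q^2 - 12q = 0, so q = 6. min AVC = 30.
So the shutdown price is $30.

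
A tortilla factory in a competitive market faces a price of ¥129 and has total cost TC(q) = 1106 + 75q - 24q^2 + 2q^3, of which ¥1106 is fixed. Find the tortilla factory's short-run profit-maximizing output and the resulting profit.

Profit = -¥134 at q = 9

AVC = 75 - 24q + 2q^2 has its minimum ¥3 at q = 6; price ¥129 clears that bar, so the firm operates.
MC = 75 - 48q + 6q^2. Setting P = MC and taking the root on the rising branch gives q* = 9.
TR = 129·9 = 1161. TC = 1106 + 189 = 1295. Profit = 1161 − 1295 = -¥134.
That loss of ¥134 beats the ¥1106 the firm would lose by shutting down; producing recovers ¥972 of fixed cost.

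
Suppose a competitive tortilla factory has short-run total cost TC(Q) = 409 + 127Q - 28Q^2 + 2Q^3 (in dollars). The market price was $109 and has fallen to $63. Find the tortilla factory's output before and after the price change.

Output falls from 9 to 8

AVC = 127 - 28Q + 2Q^2, minimized at Q = 7 where min AVC = $29. MC = 127 - 56Q + 6Q^2.
With P = $109 above the shutdown price, P = MC gives Q = 9.
At P = $63 ≥ min AVC, set P = MC: Q = 8. The firm stays open but cuts output.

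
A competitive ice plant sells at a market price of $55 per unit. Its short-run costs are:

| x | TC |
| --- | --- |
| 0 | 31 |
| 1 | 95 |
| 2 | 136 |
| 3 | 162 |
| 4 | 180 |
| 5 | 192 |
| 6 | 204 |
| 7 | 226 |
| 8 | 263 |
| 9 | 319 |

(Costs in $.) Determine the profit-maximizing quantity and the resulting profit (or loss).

Compute π = P·x − TC at each output: x=0: -31; x=1: -40; x=2: -26; x=3: 3; x=4: 40; x=5: 83; x=6: 126; x=7: 159; x=8: 177; x=9: 176.
Profit is maximized at x = 8. AVC there is 232/8 = $29 ≤ P, so producing beats shutting down (which would give -$31).

x = 8; profit = $177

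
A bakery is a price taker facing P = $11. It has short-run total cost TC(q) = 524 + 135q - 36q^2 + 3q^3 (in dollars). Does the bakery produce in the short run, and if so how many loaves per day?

Shut down

From TC, MC = TC'(q) = 135 - 72q + 9q^2 and AVC = VC/q = 135 - 36q + 3q^2.
AVC hits its minimum where MC = AVC, at q = 6, giving min AVC = 135 - 36·6 + 3·6^2 = $27.
P = $11 lies below min AVC = $27; no output level covers variable cost.
Shutting down limits the loss to fixed cost, $524.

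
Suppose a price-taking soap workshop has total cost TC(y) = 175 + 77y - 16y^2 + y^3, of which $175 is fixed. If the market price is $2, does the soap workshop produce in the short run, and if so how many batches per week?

Shut down

Variable cost is VC = 77y - 16y^2 + y^3, so AVC = VC/y = 77 - 16y + y^2 and MC = dTC/dy = 77 - 32y + 3y^2.
The AVC parabola has its vertex at y = 16/2 = 8, where AVC = 77 - 16·8 + 8^2 = $13.
Since P = $2 < min AVC = $13, price fails to cover variable cost at any output.
Shutting down limits the loss to fixed cost, $175.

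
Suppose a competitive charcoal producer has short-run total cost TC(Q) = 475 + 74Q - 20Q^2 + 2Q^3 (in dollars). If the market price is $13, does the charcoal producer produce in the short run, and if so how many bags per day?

Strip out fixed cost: VC = 74Q - 20Q^2 + 2Q^3. Then AVC = 74 - 20Q + 2Q^2 and MC = 74 - 40Q + 6Q^2.
AVC is minimized where dAVC/dQ = -20 + 4Q = 0, at Q = 5; min AVC = 74 - 20·5 + 2·5^2 = $24.
Since P = $13 < min AVC = $24, price fails to cover variable cost at any output.
Shutting down limits the loss to fixed cost, $475.

Shut down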